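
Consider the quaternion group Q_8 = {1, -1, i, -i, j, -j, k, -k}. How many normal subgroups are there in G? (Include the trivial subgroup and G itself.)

6

G has 6 subgroups. Checking conjugation-invariance by order — order 1: 1/1 normal; order 2: 1/1 normal; order 4: 3/3 normal; order 8: 1/1 normal.
Total normal subgroups: 6.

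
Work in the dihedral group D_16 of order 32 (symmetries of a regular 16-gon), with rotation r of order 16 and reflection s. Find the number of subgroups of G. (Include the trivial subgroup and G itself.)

|G| = 32, so by Lagrange every subgroup order divides 32. Divisors: 1, 2, 4, 8, 16, 32.
Subgroups by order — order 1: 1; order 2: 17; order 4: 9; order 8: 5; order 16: 3; order 32: 1.
Total: 1 + 17 + 9 + 5 + 3 + 1 = 36.

36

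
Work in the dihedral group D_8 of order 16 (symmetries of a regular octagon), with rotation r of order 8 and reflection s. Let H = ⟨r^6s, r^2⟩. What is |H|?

|⟨r^6s⟩| = 2 and |⟨r^2⟩| = 4, so |H| is a multiple of lcm(2, 4) = 4 and divides |G| = 16.
Closing under the operation: H = {e, r^2, r^4, r^6, s, r^2s, r^4s, r^6s}, so |H| = 8.

8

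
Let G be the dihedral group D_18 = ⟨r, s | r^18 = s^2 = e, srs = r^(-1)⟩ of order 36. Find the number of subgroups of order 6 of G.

7

|G| = 36 and 6 | 36, so subgroups of order 6 are possible by Lagrange.
The subgroups of order 6 are: {e, r^6, r^12, r^4s, r^10s, r^16s}; {e, r^6, r^12, r^5s, r^11s, r^17s}; {e, r^6, r^12, s, r^6s, r^12s}; {e, r^6, r^12, rs, r^7s, r^13s}; … (7 in all).
So G has 7 subgroups of order 6.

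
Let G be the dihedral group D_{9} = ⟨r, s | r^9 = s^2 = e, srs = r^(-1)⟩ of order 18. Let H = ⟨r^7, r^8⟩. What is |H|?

9

|⟨r^7⟩| = 9 and |⟨r^8⟩| = 9, so |H| is a multiple of lcm(9, 9) = 9 and divides |G| = 18.
Closing under the operation: H = {e, r, r^2, r^3, r^4, r^5, r^6, r^7, r^8}, so |H| = 9.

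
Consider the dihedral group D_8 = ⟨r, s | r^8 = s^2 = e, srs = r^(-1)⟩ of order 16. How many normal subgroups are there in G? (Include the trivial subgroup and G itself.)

7

G has 19 subgroups. Checking conjugation-invariance by order — order 1: 1/1 normal; order 2: 1/9 normal; order 4: 1/5 normal; order 8: 3/3 normal; order 16: 1/1 normal.
Total normal subgroups: 7.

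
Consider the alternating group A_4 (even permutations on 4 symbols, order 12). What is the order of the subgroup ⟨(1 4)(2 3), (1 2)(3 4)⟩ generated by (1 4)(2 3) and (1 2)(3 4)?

4

|⟨(1 4)(2 3)⟩| = 2 and |⟨(1 2)(3 4)⟩| = 2, so |H| is a multiple of lcm(2, 2) = 2 and divides |G| = 12.
Closing under the operation: H = {e, (1 2)(3 4), (1 3)(2 4), (1 4)(2 3)}, so |H| = 4.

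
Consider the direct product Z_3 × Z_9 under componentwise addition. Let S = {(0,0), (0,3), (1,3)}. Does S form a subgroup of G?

(0,3) ∈ S but its inverse (0,6) ∉ S, so S is not a subgroup.

No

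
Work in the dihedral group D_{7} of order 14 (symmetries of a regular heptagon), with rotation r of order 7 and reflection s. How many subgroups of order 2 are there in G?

|G| = 14 and 2 | 14, so subgroups of order 2 are possible by Lagrange.
The subgroups of order 2 are: {e, r^2s}; {e, r^3s}; {e, r^4s}; {e, r^5s}; … (7 in all).
So G has 7 subgroups of order 2.

7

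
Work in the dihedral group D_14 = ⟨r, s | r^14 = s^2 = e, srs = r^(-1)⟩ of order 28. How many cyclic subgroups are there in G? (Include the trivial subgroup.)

18

A cyclic subgroup of order d is generated by each of its φ(d) elements of order d, so the cyclic subgroups of order d number (#elements of order d)/φ(d).
Cyclic subgroups by order — order 1: 1; order 2: 15; order 7: 1; order 14: 1.
Total: 18.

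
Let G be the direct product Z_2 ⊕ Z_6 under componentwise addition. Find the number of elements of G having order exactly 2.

An element (a,b) has order lcm(ord(a), ord(b)); count pairs with lcm equal to 2.
Enumerating gives 3 such elements.

3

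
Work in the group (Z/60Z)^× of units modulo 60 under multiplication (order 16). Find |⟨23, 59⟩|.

8

|⟨23⟩| = 4 and |⟨59⟩| = 2, so |H| is a multiple of lcm(4, 2) = 4 and divides |G| = 16.
Closing under the operation: H = {1, 11, 13, 23, 37, 47, 49, 59}, so |H| = 8.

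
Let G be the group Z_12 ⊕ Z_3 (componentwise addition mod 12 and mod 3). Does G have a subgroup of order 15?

15 does not divide |G| = 36, so by Lagrange no subgroup of order 15 exists.

No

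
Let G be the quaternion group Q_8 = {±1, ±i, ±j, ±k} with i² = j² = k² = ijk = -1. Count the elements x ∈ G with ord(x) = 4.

6

The elements of order 4 are: i, -i, j, -j, k, -k.
That's 6.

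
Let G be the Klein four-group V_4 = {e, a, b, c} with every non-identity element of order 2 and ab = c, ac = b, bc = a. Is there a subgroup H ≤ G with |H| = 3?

3 does not divide |G| = 4, so by Lagrange no subgroup of order 3 exists.

No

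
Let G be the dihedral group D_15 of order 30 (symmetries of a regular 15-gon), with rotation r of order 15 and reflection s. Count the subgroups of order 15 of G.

|G| = 30 and 15 | 30, so subgroups of order 15 are possible by Lagrange.
The subgroups of order 15 are: {e, r, r^2, r^3, r^4, r^5, r^6, r^7, r^8, r^9, r^10, r^11, r^12, r^13, r^14}.
So G has 1 subgroup of order 15.

1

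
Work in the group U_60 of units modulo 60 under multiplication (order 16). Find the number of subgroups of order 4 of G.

|G| = 16 and 4 | 16, so subgroups of order 4 are possible by Lagrange.
The subgroups of order 4 are: {1, 11, 19, 29}; {1, 11, 31, 41}; {1, 11, 49, 59}; {1, 13, 37, 49}; … (11 in all).
So G has 11 subgroups of order 4.

11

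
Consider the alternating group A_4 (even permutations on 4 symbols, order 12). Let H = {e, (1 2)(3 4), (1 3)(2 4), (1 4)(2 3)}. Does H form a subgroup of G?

Yes

|H| = 4 divides |G| = 12, consistent with Lagrange.
H contains the identity, every element's inverse is in H, and H is closed under ∘: it is a subgroup.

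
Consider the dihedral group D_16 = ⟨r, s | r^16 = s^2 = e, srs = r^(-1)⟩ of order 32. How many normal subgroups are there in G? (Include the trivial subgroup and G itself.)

8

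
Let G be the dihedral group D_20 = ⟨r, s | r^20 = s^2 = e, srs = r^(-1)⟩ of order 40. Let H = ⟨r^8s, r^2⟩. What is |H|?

20

|⟨r^8s⟩| = 2 and |⟨r^2⟩| = 10, so |H| is a multiple of lcm(2, 10) = 10 and divides |G| = 40.
Closing under the operation: H = {e, r^2, r^4, r^6, r^8, r^10, r^12, r^14, r^16, r^18, s, r^2s, r^4s, r^6s, r^8s, r^10s, r^12s, r^14s, r^16s, r^18s}, so |H| = 20.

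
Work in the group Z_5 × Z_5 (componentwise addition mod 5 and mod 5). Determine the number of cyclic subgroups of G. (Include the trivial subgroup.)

7

Each element a generates a cyclic subgroup ⟨a⟩; distinct elements may generate the same one (a cyclic group of order d has φ(d) generators).
Cyclic subgroups by order — order 1: 1; order 5: 6.
Total: 7.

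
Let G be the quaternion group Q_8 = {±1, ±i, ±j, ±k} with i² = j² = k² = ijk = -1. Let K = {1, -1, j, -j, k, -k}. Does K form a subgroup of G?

No

|K| = 6 does not divide |G| = 8, so by Lagrange K is not a subgroup.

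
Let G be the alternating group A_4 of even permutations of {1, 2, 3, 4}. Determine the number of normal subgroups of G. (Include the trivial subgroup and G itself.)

3

G has 10 subgroups. Checking conjugation-invariance by order — order 1: 1/1 normal; order 2: 0/3 normal; order 3: 0/4 normal; order 4: 1/1 normal; order 12: 1/1 normal.
Total normal subgroups: 3.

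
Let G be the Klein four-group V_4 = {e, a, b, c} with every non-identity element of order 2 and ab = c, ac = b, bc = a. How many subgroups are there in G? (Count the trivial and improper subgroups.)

5

|G| = 4, so by Lagrange every subgroup order divides 4. Divisors: 1, 2, 4.
Subgroups by order — order 1: 1; order 2: 3; order 4: 1.
Total: 1 + 3 + 1 = 5.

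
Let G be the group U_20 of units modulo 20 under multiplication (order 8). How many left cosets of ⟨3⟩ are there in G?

2

|⟨3⟩| = 4 and |G| = 8.
By Lagrange, [G : H] = |G|/|H| = 8/4 = 2.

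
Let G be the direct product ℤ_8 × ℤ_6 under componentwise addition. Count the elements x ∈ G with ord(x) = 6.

6

An element (a,b) has order lcm(ord(a), ord(b)); count pairs with lcm equal to 6.
Enumerating gives 6 such elements.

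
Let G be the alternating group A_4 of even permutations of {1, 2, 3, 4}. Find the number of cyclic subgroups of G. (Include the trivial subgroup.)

8

Group the elements of G by the cyclic subgroup they generate; each cyclic subgroup of order d accounts for φ(d) elements.
Cyclic subgroups by order — order 1: 1; order 2: 3; order 3: 4.
Total: 8.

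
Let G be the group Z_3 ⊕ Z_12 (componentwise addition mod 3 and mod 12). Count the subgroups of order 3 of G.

|G| = 36 and 3 | 36, so subgroups of order 3 are possible by Lagrange.
The subgroups of order 3 are: {(0,0), (0,4), (0,8)}; {(0,0), (1,0), (2,0)}; {(0,0), (1,4), (2,8)}; {(0,0), (1,8), (2,4)}.
So G has 4 subgroups of order 3.

4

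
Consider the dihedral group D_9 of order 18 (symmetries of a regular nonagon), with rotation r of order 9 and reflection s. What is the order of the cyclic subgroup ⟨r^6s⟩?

Computing powers of r^6s: the smallest k with (r^6s)^k = e is k = 2.

2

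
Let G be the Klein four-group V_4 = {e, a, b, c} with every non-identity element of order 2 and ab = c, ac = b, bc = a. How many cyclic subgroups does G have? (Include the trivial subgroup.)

4

Each element a generates a cyclic subgroup ⟨a⟩; distinct elements may generate the same one (a cyclic group of order d has φ(d) generators).
Cyclic subgroups by order — order 1: 1; order 2: 3.
Total: 4.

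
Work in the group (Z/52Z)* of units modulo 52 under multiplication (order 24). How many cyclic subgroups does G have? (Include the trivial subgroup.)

Each element a generates a cyclic subgroup ⟨a⟩; distinct elements may generate the same one (a cyclic group of order d has φ(d) generators).
Cyclic subgroups by order — order 1: 1; order 2: 3; order 3: 1; order 4: 2; order 6: 3; order 12: 2.
Total: 12.

12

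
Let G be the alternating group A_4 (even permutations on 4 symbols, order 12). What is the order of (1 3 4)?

3

Computing powers of (1 3 4): the smallest k with ((1 3 4))^k = e is k = 3.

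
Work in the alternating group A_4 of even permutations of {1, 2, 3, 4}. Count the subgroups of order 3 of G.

4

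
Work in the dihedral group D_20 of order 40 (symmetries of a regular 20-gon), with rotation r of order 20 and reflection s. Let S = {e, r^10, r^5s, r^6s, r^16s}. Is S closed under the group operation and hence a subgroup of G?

No

Closure fails: r^10 · r^5s = r^15s ∉ S. So S is not a subgroup.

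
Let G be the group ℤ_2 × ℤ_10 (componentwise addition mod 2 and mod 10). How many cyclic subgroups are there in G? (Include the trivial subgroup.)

8

A cyclic subgroup of order d is generated by each of its φ(d) elements of order d, so the cyclic subgroups of order d number (#elements of order d)/φ(d).
Cyclic subgroups by order — order 1: 1; order 2: 3; order 5: 1; order 10: 3.
Total: 8.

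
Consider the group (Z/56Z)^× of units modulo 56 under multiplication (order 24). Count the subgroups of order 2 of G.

|G| = 24 and 2 | 24, so subgroups of order 2 are possible by Lagrange.
The subgroups of order 2 are: {1, 13}; {1, 15}; {1, 27}; {1, 29}; … (7 in all).
So G has 7 subgroups of order 2.

7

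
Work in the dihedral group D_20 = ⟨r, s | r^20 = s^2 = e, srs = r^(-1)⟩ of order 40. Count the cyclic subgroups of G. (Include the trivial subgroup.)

A cyclic subgroup of order d is generated by each of its φ(d) elements of order d, so the cyclic subgroups of order d number (#elements of order d)/φ(d).
Cyclic subgroups by order — order 1: 1; order 2: 21; order 4: 1; order 5: 1; order 10: 1; order 20: 1.
Total: 26.

26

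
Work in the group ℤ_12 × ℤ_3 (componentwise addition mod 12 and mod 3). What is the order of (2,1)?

The order of (2,1) in Z_12 × Z_3 is lcm(ord(2) in Z_12, ord(1) in Z_3).
ord(2) = 6 and ord(1) = 3, so |⟨(2,1)⟩| = lcm(6, 3) = 6.

6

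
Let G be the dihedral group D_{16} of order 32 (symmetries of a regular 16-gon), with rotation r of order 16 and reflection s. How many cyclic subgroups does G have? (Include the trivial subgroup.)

Each element a generates a cyclic subgroup ⟨a⟩; distinct elements may generate the same one (a cyclic group of order d has φ(d) generators).
Cyclic subgroups by order — order 1: 1; order 2: 17; order 4: 1; order 8: 1; order 16: 1.
Total: 21.

21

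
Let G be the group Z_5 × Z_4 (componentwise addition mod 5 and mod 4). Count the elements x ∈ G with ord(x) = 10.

An element (a,b) has order lcm(ord(a), ord(b)); count pairs with lcm equal to 10.
Enumerating gives 4 such elements.

4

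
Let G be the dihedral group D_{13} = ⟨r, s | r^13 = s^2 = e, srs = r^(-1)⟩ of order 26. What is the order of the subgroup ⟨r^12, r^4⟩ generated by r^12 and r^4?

13

|⟨r^12⟩| = 13 and |⟨r^4⟩| = 13, so |H| is a multiple of lcm(13, 13) = 13 and divides |G| = 26.
Closing under the operation: H = {e, r, r^2, r^3, r^4, r^5, r^6, r^7, r^8, r^9, r^10, r^11, r^12}, so |H| = 13.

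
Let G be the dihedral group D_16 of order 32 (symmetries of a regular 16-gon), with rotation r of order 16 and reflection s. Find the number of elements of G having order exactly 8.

The elements of order 8 are: r^2, r^6, r^10, r^14.
That's 4.

4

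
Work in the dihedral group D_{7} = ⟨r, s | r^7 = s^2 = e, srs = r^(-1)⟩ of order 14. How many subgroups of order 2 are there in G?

|G| = 14 and 2 | 14, so subgroups of order 2 are possible by Lagrange.
The subgroups of order 2 are: {e, r^2s}; {e, r^3s}; {e, r^4s}; {e, r^5s}; … (7 in all).
So G has 7 subgroups of order 2.

7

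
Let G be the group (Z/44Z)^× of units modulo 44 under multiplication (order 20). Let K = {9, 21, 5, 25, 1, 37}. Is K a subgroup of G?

|K| = 6 does not divide |G| = 20, so by Lagrange K is not a subgroup.

No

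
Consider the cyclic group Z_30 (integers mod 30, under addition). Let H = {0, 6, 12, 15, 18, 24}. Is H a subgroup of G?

Closure fails: 18 + 15 = 3 ∉ H. So H is not a subgroup.

No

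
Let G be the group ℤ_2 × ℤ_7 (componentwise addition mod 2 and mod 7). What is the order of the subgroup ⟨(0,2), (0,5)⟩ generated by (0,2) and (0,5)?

7

|⟨(0,2)⟩| = 7 and |⟨(0,5)⟩| = 7, so |H| is a multiple of lcm(7, 7) = 7 and divides |G| = 14.
Closing under the operation: H = {(0,0), (0,1), (0,2), (0,3), (0,4), (0,5), (0,6)}, so |H| = 7.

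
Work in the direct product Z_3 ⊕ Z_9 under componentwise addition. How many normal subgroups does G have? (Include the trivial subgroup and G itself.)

10

G is abelian, so every subgroup is normal.
G has 10 subgroups in total, hence 10 normal subgroups.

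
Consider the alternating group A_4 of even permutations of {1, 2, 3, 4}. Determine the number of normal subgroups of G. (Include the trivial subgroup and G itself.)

3

G has 10 subgroups. Checking conjugation-invariance by order — order 1: 1/1 normal; order 2: 0/3 normal; order 3: 0/4 normal; order 4: 1/1 normal; order 12: 1/1 normal.
Total normal subgroups: 3.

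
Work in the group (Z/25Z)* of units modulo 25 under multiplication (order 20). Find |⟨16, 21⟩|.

5

|⟨16⟩| = 5 and |⟨21⟩| = 5, so |H| is a multiple of lcm(5, 5) = 5 and divides |G| = 20.
Closing under the operation: H = {1, 6, 11, 16, 21}, so |H| = 5.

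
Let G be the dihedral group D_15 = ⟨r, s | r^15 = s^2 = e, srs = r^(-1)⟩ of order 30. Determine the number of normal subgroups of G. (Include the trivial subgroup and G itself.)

5

G has 28 subgroups. Checking conjugation-invariance by order — order 1: 1/1 normal; order 2: 0/15 normal; order 3: 1/1 normal; order 5: 1/1 normal; order 6: 0/5 normal; order 10: 0/3 normal; order 15: 1/1 normal; order 30: 1/1 normal.
Total normal subgroups: 5.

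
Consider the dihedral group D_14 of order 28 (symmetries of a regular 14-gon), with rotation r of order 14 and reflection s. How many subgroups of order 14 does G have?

|G| = 28 and 14 | 28, so subgroups of order 14 are possible by Lagrange.
The subgroups of order 14 are: {e, r, r^2, r^3, r^4, r^5, r^6, r^7, r^8, r^9, r^10, r^11, r^12, r^13}; {e, r^2, r^4, r^6, r^8, r^10, r^12, s, r^2s, r^4s, r^6s, r^8s, r^10s, r^12s}; {e, r^2, r^4, r^6, r^8, r^10, r^12, rs, r^3s, r^5s, r^7s, r^9s, r^11s, r^13s}.
So G has 3 subgroups of order 14.

3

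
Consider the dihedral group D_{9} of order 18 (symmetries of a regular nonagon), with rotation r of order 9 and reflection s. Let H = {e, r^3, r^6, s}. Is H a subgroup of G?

No

|H| = 4 does not divide |G| = 18, so by Lagrange H is not a subgroup.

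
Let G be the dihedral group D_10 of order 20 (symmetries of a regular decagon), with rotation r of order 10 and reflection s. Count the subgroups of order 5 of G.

|G| = 20 and 5 | 20, so subgroups of order 5 are possible by Lagrange.
The subgroups of order 5 are: {e, r^2, r^4, r^6, r^8}.
So G has 1 subgroup of order 5.

1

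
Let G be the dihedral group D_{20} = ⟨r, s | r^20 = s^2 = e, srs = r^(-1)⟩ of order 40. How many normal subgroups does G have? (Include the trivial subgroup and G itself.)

9

G has 48 subgroups. Checking conjugation-invariance by order — order 1: 1/1 normal; order 2: 1/21 normal; order 4: 1/11 normal; order 5: 1/1 normal; order 8: 0/5 normal; order 10: 1/5 normal; order 20: 3/3 normal; order 40: 1/1 normal.
Total normal subgroups: 9.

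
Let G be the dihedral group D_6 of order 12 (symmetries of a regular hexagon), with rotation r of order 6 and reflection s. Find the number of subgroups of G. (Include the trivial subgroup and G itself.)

16

|G| = 12, so by Lagrange every subgroup order divides 12. Divisors: 1, 2, 3, 4, 6, 12.
Subgroups by order — order 1: 1; order 2: 7; order 3: 1; order 4: 3; order 6: 3; order 12: 1.
Total: 1 + 7 + 1 + 3 + 3 + 1 = 16.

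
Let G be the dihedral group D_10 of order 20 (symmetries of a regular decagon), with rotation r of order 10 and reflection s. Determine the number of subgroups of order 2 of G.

|G| = 20 and 2 | 20, so subgroups of order 2 are possible by Lagrange.
The subgroups of order 2 are: {e, r^2s}; {e, r^3s}; {e, r^4s}; {e, r^5}; … (11 in all).
So G has 11 subgroups of order 2.

11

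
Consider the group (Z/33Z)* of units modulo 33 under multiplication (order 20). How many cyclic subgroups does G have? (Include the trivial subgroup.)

8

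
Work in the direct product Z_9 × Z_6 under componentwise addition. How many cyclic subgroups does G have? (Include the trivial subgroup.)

16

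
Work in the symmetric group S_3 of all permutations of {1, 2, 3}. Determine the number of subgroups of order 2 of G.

|G| = 6 and 2 | 6, so subgroups of order 2 are possible by Lagrange.
The subgroups of order 2 are: {e, (1 2)}; {e, (1 3)}; {e, (2 3)}.
So G has 3 subgroups of order 2.

3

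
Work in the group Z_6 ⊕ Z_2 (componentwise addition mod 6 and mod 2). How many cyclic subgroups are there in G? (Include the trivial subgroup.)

A cyclic subgroup of order d is generated by each of its φ(d) elements of order d, so the cyclic subgroups of order d number (#elements of order d)/φ(d).
Cyclic subgroups by order — order 1: 1; order 2: 3; order 3: 1; order 6: 3.
Total: 8.

8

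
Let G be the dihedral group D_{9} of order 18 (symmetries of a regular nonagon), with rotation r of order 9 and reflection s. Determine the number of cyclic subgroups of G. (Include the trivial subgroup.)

12

A cyclic subgroup of order d is generated by each of its φ(d) elements of order d, so the cyclic subgroups of order d number (#elements of order d)/φ(d).
Cyclic subgroups by order — order 1: 1; order 2: 9; order 3: 1; order 9: 1.
Total: 12.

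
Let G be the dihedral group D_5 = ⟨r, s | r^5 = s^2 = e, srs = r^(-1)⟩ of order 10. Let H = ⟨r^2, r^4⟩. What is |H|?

|⟨r^2⟩| = 5 and |⟨r^4⟩| = 5, so |H| is a multiple of lcm(5, 5) = 5 and divides |G| = 10.
Closing under the operation: H = {e, r, r^2, r^3, r^4}, so |H| = 5.

5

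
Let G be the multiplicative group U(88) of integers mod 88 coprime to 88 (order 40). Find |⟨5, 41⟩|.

20

|⟨5⟩| = 10 and |⟨41⟩| = 10, so |H| is a multiple of lcm(10, 10) = 10 and divides |G| = 40.
Closing under the operation: H = {1, 5, 9, 13, 17, 21, 25, 29, 37, 41, 45, 49, 53, 57, 61, 65, 69, 73, 81, 85}, so |H| = 20.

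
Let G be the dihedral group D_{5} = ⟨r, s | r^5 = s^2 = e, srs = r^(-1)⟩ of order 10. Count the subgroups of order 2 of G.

5

|G| = 10 and 2 | 10, so subgroups of order 2 are possible by Lagrange.
The subgroups of order 2 are: {e, r^2s}; {e, r^3s}; {e, r^4s}; {e, rs}; … (5 in all).
So G has 5 subgroups of order 2.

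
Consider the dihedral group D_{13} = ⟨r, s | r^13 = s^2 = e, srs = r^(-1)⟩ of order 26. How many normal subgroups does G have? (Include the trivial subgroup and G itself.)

G has 16 subgroups. Checking conjugation-invariance by order — order 1: 1/1 normal; order 2: 0/13 normal; order 13: 1/1 normal; order 26: 1/1 normal.
Total normal subgroups: 3.

3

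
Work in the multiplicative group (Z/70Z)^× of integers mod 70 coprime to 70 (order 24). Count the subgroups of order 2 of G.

|G| = 24 and 2 | 24, so subgroups of order 2 are possible by Lagrange.
The subgroups of order 2 are: {1, 29}; {1, 41}; {1, 69}.
So G has 3 subgroups of order 2.

3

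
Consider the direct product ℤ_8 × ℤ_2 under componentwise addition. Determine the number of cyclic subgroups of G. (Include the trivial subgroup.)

8

Group the elements of G by the cyclic subgroup they generate; each cyclic subgroup of order d accounts for φ(d) elements.
Cyclic subgroups by order — order 1: 1; order 2: 3; order 4: 2; order 8: 2.
Total: 8.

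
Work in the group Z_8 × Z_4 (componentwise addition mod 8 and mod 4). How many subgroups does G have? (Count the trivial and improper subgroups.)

22

|G| = 32, so by Lagrange every subgroup order divides 32. Divisors: 1, 2, 4, 8, 16, 32.
Subgroups by order — order 1: 1; order 2: 3; order 4: 7; order 8: 7; order 16: 3; order 32: 1.
Total: 1 + 3 + 7 + 7 + 3 + 1 = 22.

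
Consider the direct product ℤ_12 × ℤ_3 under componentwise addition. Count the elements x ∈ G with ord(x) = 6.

8

An element (a,b) has order lcm(ord(a), ord(b)); count pairs with lcm equal to 6.
Enumerating gives 8 such elements.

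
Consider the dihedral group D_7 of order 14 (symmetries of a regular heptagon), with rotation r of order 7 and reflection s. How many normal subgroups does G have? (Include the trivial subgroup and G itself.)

3

G has 10 subgroups. Checking conjugation-invariance by order — order 1: 1/1 normal; order 2: 0/7 normal; order 7: 1/1 normal; order 14: 1/1 normal.
Total normal subgroups: 3.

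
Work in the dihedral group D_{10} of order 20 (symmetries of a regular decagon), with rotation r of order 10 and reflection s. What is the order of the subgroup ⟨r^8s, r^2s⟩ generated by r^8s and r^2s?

10

|⟨r^8s⟩| = 2 and |⟨r^2s⟩| = 2, so |H| is a multiple of lcm(2, 2) = 2 and divides |G| = 20.
Closing under the operation: H = {e, r^2, r^4, r^6, r^8, s, r^2s, r^4s, r^6s, r^8s}, so |H| = 10.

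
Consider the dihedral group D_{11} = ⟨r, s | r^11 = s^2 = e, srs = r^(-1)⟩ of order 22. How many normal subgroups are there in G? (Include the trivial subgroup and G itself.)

G has 14 subgroups. Checking conjugation-invariance by order — order 1: 1/1 normal; order 2: 0/11 normal; order 11: 1/1 normal; order 22: 1/1 normal.
Total normal subgroups: 3.

3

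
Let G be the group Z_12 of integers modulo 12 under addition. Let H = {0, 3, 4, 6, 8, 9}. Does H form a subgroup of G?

No

Closure fails: 3 + 4 = 7 ∉ H. So H is not a subgroup.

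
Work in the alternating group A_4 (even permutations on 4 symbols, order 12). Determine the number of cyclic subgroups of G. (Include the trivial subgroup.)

A cyclic subgroup of order d is generated by each of its φ(d) elements of order d, so the cyclic subgroups of order d number (#elements of order d)/φ(d).
Cyclic subgroups by order — order 1: 1; order 2: 3; order 3: 4.
Total: 8.

8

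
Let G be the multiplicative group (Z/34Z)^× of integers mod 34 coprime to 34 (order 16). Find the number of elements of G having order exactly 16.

8

The elements of order 16 are: 3, 5, 7, 11, 23, 27, 29, 31.
That's 8.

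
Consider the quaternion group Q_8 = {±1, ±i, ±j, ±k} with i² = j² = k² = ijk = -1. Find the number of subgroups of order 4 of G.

|G| = 8 and 4 | 8, so subgroups of order 4 are possible by Lagrange.
The subgroups of order 4 are: {1, -1, i, -i}; {1, -1, j, -j}; {1, -1, k, -k}.
So G has 3 subgroups of order 4.

3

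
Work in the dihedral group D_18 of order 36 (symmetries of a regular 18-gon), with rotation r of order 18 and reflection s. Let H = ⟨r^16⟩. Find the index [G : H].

|⟨r^16⟩| = 9 and |G| = 36.
By Lagrange, [G : H] = |G|/|H| = 36/9 = 4.

4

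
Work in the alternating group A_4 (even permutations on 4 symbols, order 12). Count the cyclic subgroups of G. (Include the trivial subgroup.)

A cyclic subgroup of order d is generated by each of its φ(d) elements of order d, so the cyclic subgroups of order d number (#elements of order d)/φ(d).
Cyclic subgroups by order — order 1: 1; order 2: 3; order 3: 4.
Total: 8.

8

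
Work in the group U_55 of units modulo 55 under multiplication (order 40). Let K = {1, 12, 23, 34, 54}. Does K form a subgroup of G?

Closure fails: 34 · 54 = 21 ∉ K. So K is not a subgroup.

No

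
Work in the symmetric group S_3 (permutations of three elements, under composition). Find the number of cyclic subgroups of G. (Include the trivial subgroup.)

5

A cyclic subgroup of order d is generated by each of its φ(d) elements of order d, so the cyclic subgroups of order d number (#elements of order d)/φ(d).
Cyclic subgroups by order — order 1: 1; order 2: 3; order 3: 1.
Total: 5.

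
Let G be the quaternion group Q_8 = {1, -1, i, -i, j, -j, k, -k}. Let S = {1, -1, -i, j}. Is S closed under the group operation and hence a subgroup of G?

No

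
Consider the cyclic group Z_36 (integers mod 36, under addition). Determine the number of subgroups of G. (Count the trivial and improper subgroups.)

A cyclic group of order 36 has exactly one subgroup for each divisor of 36.
Divisors of 36: 1, 2, 3, 4, 6, 9, 12, 18, 36.
So Z_36 has 9 subgroups.

9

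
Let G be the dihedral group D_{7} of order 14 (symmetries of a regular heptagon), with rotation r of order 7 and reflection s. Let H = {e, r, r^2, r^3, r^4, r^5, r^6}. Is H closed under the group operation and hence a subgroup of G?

|H| = 7 divides |G| = 14, consistent with Lagrange.
H contains the identity, every element's inverse is in H, and H is closed under ·: it is a subgroup.
In fact H = ⟨r^4⟩.

Yes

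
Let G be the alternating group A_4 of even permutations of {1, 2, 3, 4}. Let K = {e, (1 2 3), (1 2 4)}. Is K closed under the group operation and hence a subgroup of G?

No

(1 2 4) ∈ K but its inverse (1 4 2) ∉ K, so K is not a subgroup.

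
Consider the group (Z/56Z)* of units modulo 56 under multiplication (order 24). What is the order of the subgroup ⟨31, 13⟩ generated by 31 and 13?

12

|⟨31⟩| = 6 and |⟨13⟩| = 2, so |H| is a multiple of lcm(6, 2) = 6 and divides |G| = 24.
Closing under the operation: H = {1, 5, 9, 11, 13, 25, 31, 43, 45, 47, 51, 55}, so |H| = 12.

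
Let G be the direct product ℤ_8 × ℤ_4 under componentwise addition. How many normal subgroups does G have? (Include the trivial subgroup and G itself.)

G is abelian, so every subgroup is normal.
G has 22 subgroups in total, hence 22 normal subgroups.

22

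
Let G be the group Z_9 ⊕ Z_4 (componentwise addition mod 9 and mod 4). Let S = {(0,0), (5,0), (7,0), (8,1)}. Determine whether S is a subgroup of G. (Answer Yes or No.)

No

(7,0) ∈ S but its inverse (2,0) ∉ S, so S is not a subgroup.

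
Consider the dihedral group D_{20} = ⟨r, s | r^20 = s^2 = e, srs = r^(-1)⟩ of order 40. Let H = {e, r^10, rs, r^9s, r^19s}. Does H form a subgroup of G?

No

Closure fails: r^10 · rs = r^11s ∉ H. So H is not a subgroup.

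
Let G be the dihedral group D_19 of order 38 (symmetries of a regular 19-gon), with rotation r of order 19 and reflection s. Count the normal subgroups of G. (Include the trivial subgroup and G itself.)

G has 22 subgroups. Checking conjugation-invariance by order — order 1: 1/1 normal; order 2: 0/19 normal; order 19: 1/1 normal; order 38: 1/1 normal.
Total normal subgroups: 3.

3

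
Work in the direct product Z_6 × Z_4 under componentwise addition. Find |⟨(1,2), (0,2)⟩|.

12

|⟨(1,2)⟩| = 6 and |⟨(0,2)⟩| = 2, so |H| is a multiple of lcm(6, 2) = 6 and divides |G| = 24.
Closing under the operation: H = {(0,0), (0,2), (1,0), (1,2), (2,0), (2,2), (3,0), (3,2), (4,0), (4,2), (5,0), (5,2)}, so |H| = 12.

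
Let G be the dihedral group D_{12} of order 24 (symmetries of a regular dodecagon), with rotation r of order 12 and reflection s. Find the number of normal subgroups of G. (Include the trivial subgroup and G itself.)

9

G has 34 subgroups. Checking conjugation-invariance by order — order 1: 1/1 normal; order 2: 1/13 normal; order 3: 1/1 normal; order 4: 1/7 normal; order 6: 1/5 normal; order 8: 0/3 normal; order 12: 3/3 normal; order 24: 1/1 normal.
Total normal subgroups: 9.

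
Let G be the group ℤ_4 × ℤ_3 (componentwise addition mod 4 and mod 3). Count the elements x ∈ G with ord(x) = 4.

An element (a,b) has order lcm(ord(a), ord(b)); count pairs with lcm equal to 4.
Enumerating gives 2 such elements.

2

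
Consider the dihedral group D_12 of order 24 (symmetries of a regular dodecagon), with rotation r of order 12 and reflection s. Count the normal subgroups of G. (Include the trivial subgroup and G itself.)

G has 34 subgroups. Checking conjugation-invariance by order — order 1: 1/1 normal; order 2: 1/13 normal; order 3: 1/1 normal; order 4: 1/7 normal; order 6: 1/5 normal; order 8: 0/3 normal; order 12: 3/3 normal; order 24: 1/1 normal.
Total normal subgroups: 9.

9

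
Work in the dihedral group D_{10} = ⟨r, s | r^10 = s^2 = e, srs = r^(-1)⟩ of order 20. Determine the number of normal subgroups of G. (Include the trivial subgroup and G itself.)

G has 22 subgroups. Checking conjugation-invariance by order — order 1: 1/1 normal; order 2: 1/11 normal; order 4: 0/5 normal; order 5: 1/1 normal; order 10: 3/3 normal; order 20: 1/1 normal.
Total normal subgroups: 7.

7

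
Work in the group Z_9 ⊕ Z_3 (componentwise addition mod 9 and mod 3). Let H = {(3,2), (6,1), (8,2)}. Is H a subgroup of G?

The identity (0,0) ∉ H, so H is not a subgroup.

No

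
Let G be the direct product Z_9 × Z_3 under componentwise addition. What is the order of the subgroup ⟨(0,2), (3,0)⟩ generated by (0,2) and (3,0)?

|⟨(0,2)⟩| = 3 and |⟨(3,0)⟩| = 3, so |H| is a multiple of lcm(3, 3) = 3 and divides |G| = 27.
Closing under the operation: H = {(0,0), (0,1), (0,2), (3,0), (3,1), (3,2), (6,0), (6,1), (6,2)}, so |H| = 9.

9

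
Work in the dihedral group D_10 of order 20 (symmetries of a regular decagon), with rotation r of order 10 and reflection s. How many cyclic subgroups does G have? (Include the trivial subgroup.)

A cyclic subgroup of order d is generated by each of its φ(d) elements of order d, so the cyclic subgroups of order d number (#elements of order d)/φ(d).
Cyclic subgroups by order — order 1: 1; order 2: 11; order 5: 1; order 10: 1.
Total: 14.

14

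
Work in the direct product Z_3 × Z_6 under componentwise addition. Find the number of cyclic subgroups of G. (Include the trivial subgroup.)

Each element a generates a cyclic subgroup ⟨a⟩; distinct elements may generate the same one (a cyclic group of order d has φ(d) generators).
Cyclic subgroups by order — order 1: 1; order 2: 1; order 3: 4; order 6: 4.
Total: 10.

10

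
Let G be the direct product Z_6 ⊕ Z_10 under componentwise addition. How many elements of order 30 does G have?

24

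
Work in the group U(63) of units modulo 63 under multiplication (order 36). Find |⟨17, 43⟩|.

|⟨17⟩| = 6 and |⟨43⟩| = 3, so |H| is a multiple of lcm(6, 3) = 6 and divides |G| = 36.
Closing under the operation: H = {1, 4, 5, 16, 17, 20, 22, 25, 26, 37, 38, 41, 43, 46, 47, 58, 59, 62}, so |H| = 18.

18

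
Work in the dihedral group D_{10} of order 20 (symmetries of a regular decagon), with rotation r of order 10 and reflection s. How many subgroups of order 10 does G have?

|G| = 20 and 10 | 20, so subgroups of order 10 are possible by Lagrange.
The subgroups of order 10 are: {e, r, r^2, r^3, r^4, r^5, r^6, r^7, r^8, r^9}; {e, r^2, r^4, r^6, r^8, s, r^2s, r^4s, r^6s, r^8s}; {e, r^2, r^4, r^6, r^8, rs, r^3s, r^5s, r^7s, r^9s}.
So G has 3 subgroups of order 10.

3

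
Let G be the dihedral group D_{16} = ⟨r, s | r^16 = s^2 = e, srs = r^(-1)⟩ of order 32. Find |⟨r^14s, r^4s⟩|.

|⟨r^14s⟩| = 2 and |⟨r^4s⟩| = 2, so |H| is a multiple of lcm(2, 2) = 2 and divides |G| = 32.
Closing under the operation: H = {e, r^2, r^4, r^6, r^8, r^10, r^12, r^14, s, r^2s, r^4s, r^6s, r^8s, r^10s, r^12s, r^14s}, so |H| = 16.

16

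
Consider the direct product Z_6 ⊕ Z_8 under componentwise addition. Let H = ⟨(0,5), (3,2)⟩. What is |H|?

|⟨(0,5)⟩| = 8 and |⟨(3,2)⟩| = 4, so |H| is a multiple of lcm(8, 4) = 8 and divides |G| = 48.
Closing under the operation: H = {(0,0), (0,1), (0,2), (0,3), (0,4), (0,5), (0,6), (0,7), (3,0), (3,1), (3,2), (3,3), (3,4), (3,5), (3,6), (3,7)}, so |H| = 16.

16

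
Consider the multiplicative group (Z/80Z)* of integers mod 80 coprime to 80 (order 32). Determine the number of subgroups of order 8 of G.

19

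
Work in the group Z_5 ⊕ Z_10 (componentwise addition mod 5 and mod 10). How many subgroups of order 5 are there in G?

6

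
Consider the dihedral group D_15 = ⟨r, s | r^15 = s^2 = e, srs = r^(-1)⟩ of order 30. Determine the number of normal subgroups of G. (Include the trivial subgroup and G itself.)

G has 28 subgroups. Checking conjugation-invariance by order — order 1: 1/1 normal; order 2: 0/15 normal; order 3: 1/1 normal; order 5: 1/1 normal; order 6: 0/5 normal; order 10: 0/3 normal; order 15: 1/1 normal; order 30: 1/1 normal.
Total normal subgroups: 5.

5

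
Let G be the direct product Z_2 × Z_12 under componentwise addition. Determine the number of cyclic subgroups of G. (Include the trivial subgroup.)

12

Group the elements of G by the cyclic subgroup they generate; each cyclic subgroup of order d accounts for φ(d) elements.
Cyclic subgroups by order — order 1: 1; order 2: 3; order 3: 1; order 4: 2; order 6: 3; order 12: 2.
Total: 12.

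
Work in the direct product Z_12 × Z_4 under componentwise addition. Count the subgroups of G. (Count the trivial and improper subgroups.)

|G| = 48, so by Lagrange every subgroup order divides 48. Divisors: 1, 2, 3, 4, 6, 8, 12, 16, 24, 48.
Subgroups by order — order 1: 1; order 2: 3; order 3: 1; order 4: 7; order 6: 3; order 8: 3; order 12: 7; order 16: 1; order 24: 3; order 48: 1.
Total: 1 + 3 + 1 + 7 + 3 + 3 + 7 + 1 + 3 + 1 = 30.

30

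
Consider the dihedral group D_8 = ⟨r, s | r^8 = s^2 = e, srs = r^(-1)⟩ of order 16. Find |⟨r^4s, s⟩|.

4

|⟨r^4s⟩| = 2 and |⟨s⟩| = 2, so |H| is a multiple of lcm(2, 2) = 2 and divides |G| = 16.
Closing under the operation: H = {e, r^4, s, r^4s}, so |H| = 4.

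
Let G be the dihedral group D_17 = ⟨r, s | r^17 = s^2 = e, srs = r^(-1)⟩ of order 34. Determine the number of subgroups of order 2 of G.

17

|G| = 34 and 2 | 34, so subgroups of order 2 are possible by Lagrange.
The subgroups of order 2 are: {e, r^10s}; {e, r^11s}; {e, r^12s}; {e, r^13s}; … (17 in all).
So G has 17 subgroups of order 2.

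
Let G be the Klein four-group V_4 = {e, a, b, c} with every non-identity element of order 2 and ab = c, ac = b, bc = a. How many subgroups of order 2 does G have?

3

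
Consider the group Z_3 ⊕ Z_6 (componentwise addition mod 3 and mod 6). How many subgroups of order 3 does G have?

|G| = 18 and 3 | 18, so subgroups of order 3 are possible by Lagrange.
The subgroups of order 3 are: {(0,0), (0,2), (0,4)}; {(0,0), (1,0), (2,0)}; {(0,0), (1,2), (2,4)}; {(0,0), (1,4), (2,2)}.
So G has 4 subgroups of order 3.

4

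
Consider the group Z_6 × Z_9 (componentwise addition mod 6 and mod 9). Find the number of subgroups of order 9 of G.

4

|G| = 54 and 9 | 54, so subgroups of order 9 are possible by Lagrange.
The subgroups of order 9 are: {(0,0), (0,1), (0,2), (0,3), (0,4), (0,5), (0,6), (0,7), (0,8)}; {(0,0), (0,3), (0,6), (2,0), (2,3), (2,6), (4,0), (4,3), (4,6)}; {(0,0), (0,3), (0,6), (2,1), (2,4), (2,7), (4,2), (4,5), (4,8)}; {(0,0), (0,3), (0,6), (2,2), (2,5), (2,8), (4,1), (4,4), (4,7)}.
So G has 4 subgroups of order 9.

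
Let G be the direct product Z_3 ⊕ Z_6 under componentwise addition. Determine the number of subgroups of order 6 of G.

4

|G| = 18 and 6 | 18, so subgroups of order 6 are possible by Lagrange.
The subgroups of order 6 are: {(0,0), (0,1), (0,2), (0,3), (0,4), (0,5)}; {(0,0), (0,3), (1,0), (1,3), (2,0), (2,3)}; {(0,0), (0,3), (1,1), (1,4), (2,2), (2,5)}; {(0,0), (0,3), (1,2), (1,5), (2,1), (2,4)}.
So G has 4 subgroups of order 6.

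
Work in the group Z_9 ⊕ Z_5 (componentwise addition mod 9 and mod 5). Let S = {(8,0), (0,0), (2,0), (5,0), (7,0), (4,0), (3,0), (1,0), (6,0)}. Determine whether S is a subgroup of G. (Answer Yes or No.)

Yes

|S| = 9 divides |G| = 45, consistent with Lagrange.
S contains the identity, every element's inverse is in S, and S is closed under +: it is a subgroup.
In fact S = ⟨(4,0)⟩.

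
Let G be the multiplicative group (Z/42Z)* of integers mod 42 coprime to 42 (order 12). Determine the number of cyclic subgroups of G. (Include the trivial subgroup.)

8

A cyclic subgroup of order d is generated by each of its φ(d) elements of order d, so the cyclic subgroups of order d number (#elements of order d)/φ(d).
Cyclic subgroups by order — order 1: 1; order 2: 3; order 3: 1; order 6: 3.
Total: 8.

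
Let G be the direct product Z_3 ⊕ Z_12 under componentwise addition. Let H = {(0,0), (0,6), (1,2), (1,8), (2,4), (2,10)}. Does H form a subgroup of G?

Yes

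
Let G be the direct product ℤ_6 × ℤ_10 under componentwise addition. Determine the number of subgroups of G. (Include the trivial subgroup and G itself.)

20

|G| = 60, so by Lagrange every subgroup order divides 60. Divisors: 1, 2, 3, 4, 5, 6, 10, 12, 15, 20, 30, 60.
Subgroups by order — order 1: 1; order 2: 3; order 3: 1; order 4: 1; order 5: 1; order 6: 3; order 10: 3; order 12: 1; order 15: 1; order 20: 1; order 30: 3; order 60: 1.
Total: 1 + 3 + 1 + 1 + 1 + 3 + 3 + 1 + 1 + 1 + 3 + 1 = 20.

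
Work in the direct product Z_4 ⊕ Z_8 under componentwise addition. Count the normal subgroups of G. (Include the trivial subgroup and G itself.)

G is abelian, so every subgroup is normal.
G has 22 subgroups in total, hence 22 normal subgroups.

22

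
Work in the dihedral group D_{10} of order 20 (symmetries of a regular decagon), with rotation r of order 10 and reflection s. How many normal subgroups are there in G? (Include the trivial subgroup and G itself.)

7

G has 22 subgroups. Checking conjugation-invariance by order — order 1: 1/1 normal; order 2: 1/11 normal; order 4: 0/5 normal; order 5: 1/1 normal; order 10: 3/3 normal; order 20: 1/1 normal.
Total normal subgroups: 7.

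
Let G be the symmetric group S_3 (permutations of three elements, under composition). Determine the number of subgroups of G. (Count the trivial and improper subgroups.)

6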